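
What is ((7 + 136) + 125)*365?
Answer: 97820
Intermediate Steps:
((7 + 136) + 125)*365 = (143 + 125)*365 = 268*365 = 97820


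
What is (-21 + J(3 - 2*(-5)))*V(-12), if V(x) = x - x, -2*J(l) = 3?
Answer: 0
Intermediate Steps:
J(l) = -3/2 (J(l) = -½*3 = -3/2)
V(x) = 0
(-21 + J(3 - 2*(-5)))*V(-12) = (-21 - 3/2)*0 = -45/2*0 = 0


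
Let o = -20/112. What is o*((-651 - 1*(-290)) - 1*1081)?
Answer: 515/2 ≈ 257.50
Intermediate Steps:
o = -5/28 (o = -20*1/112 = -5/28 ≈ -0.17857)
o*((-651 - 1*(-290)) - 1*1081) = -5*((-651 - 1*(-290)) - 1*1081)/28 = -5*((-651 + 290) - 1081)/28 = -5*(-361 - 1081)/28 = -5/28*(-1442) = 515/2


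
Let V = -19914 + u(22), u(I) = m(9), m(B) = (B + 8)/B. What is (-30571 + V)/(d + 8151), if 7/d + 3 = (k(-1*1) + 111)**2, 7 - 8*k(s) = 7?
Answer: -1865552888/301212075 ≈ -6.1935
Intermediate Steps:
m(B) = (8 + B)/B
k(s) = 0 (k(s) = 7/8 - 1/8*7 = 7/8 - 7/8 = 0)
u(I) = 17/9 (u(I) = (8 + 9)/9 = (1/9)*17 = 17/9)
V = -179209/9 (V = -19914 + 17/9 = -179209/9 ≈ -19912.)
d = 7/12318 (d = 7/(-3 + (0 + 111)**2) = 7/(-3 + 111**2) = 7/(-3 + 12321) = 7/12318 ≈ 0.00056827)
(-30571 + V)/(d + 8151) = (-30571 - 179209/9)/(7/12318 + 8151) = -454348/(9*100404025/12318) = -454348/9*12318/100404025 = -1865552888/301212075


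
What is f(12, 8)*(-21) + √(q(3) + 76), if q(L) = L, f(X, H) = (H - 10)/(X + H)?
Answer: 21/10 + √79 ≈ 10.988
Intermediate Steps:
f(X, H) = (-10 + H)/(H + X)
f(12, 8)*(-21) + √(q(3) + 76) = ((-10 + 8)/(8 + 12))*(-21) + √(3 + 76) = (-2/20)*(-21) + √79 = ((1/20)*(-2))*(-21) + √79 = -⅒*(-21) + √79 = 21/10 + √79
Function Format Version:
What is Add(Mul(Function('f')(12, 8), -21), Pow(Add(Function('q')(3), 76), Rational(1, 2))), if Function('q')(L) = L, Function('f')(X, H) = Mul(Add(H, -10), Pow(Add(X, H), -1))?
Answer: Add(Rational(21, 10), Pow(79, Rational(1, 2))) ≈ 10.988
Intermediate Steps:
Function('f')(X, H) = Mul(Pow(Add(H, X), -1), Add(-10, H)) (Function('f')(X, H) = Mul(Add(-10, H), Pow(Add(H, X), -1)) = Mul(Pow(Add(H, X), -1), Add(-10, H)))
Add(Mul(Function('f')(12, 8), -21), Pow(Add(Function('q')(3), 76), Rational(1, 2))) = Add(Mul(Mul(Pow(Add(8, 12), -1), Add(-10, 8)), -21), Pow(Add(3, 76), Rational(1, 2))) = Add(Mul(Mul(Pow(20, -1), -2), -21), Pow(79, Rational(1, 2))) = Add(Mul(Mul(Rational(1, 20), -2), -21), Pow(79, Rational(1, 2))) = Add(Mul(Rational(-1, 10), -21), Pow(79, Rational(1, 2))) = Add(Rational(21, 10), Pow(79, Rational(1, 2)))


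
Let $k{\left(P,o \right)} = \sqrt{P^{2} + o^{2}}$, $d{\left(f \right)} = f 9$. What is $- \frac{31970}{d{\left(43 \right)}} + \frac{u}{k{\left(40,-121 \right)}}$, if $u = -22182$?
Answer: $- \frac{31970}{387} - \frac{22182 \sqrt{16241}}{16241} \approx -256.67$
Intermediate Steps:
$d{\left(f \right)} = 9 f$
$- \frac{31970}{d{\left(43 \right)}} + \frac{u}{k{\left(40,-121 \right)}} = - \frac{31970}{9 \cdot 43} - \frac{22182}{\sqrt{40^{2} + \left(-121\right)^{2}}} = - \frac{31970}{387} - \frac{22182}{\sqrt{1600 + 14641}} = \left(-31970\right) \frac{1}{387} - \frac{22182}{\sqrt{16241}} = - \frac{31970}{387} - 22182 \frac{\sqrt{16241}}{16241} = - \frac{31970}{387} - \frac{22182 \sqrt{16241}}{16241}$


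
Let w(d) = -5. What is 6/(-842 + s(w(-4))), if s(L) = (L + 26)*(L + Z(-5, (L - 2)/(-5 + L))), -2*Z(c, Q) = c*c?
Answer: -12/2419 ≈ -0.0049607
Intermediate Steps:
Z(c, Q) = -c²/2 (Z(c, Q) = -c*c/2 = -c²/2)
s(L) = (26 + L)*(-25/2 + L) (s(L) = (L + 26)*(L - ½*(-5)²) = (26 + L)*(L - ½*25) = (26 + L)*(L - 25/2) = (26 + L)*(-25/2 + L))
6/(-842 + s(w(-4))) = 6/(-842 + (-325 + (-5)² + (27/2)*(-5))) = 6/(-842 + (-325 + 25 - 135/2)) = 6/(-842 - 735/2) = 6/(-2419/2) = -2/2419*6 = -12/2419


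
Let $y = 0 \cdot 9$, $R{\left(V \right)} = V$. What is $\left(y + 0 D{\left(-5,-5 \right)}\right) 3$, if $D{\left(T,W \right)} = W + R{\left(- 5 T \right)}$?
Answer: $0$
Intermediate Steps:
$D{\left(T,W \right)} = W - 5 T$
$y = 0$
$\left(y + 0 D{\left(-5,-5 \right)}\right) 3 = \left(0 + 0 \left(-5 - -25\right)\right) 3 = \left(0 + 0 \left(-5 + 25\right)\right) 3 = \left(0 + 0 \cdot 20\right) 3 = \left(0 + 0\right) 3 = 0 \cdot 3 = 0$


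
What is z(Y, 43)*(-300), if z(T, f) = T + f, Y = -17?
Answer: -7800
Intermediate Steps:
z(Y, 43)*(-300) = (-17 + 43)*(-300) = 26*(-300) = -7800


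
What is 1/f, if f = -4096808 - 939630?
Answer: -1/5036438 ≈ -1.9855e-7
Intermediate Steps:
f = -5036438
1/f = 1/(-5036438) = -1/5036438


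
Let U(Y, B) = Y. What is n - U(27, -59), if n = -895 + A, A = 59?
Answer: -863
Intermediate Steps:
n = -836 (n = -895 + 59 = -836)
n - U(27, -59) = -836 - 1*27 = -836 - 27 = -863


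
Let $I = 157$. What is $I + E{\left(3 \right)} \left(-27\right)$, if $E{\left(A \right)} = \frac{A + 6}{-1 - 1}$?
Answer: $\frac{557}{2} \approx 278.5$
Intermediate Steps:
$E{\left(A \right)} = -3 - \frac{A}{2}$ ($E{\left(A \right)} = \frac{6 + A}{-2} = \left(6 + A\right) \left(- \frac{1}{2}\right) = -3 - \frac{A}{2}$)
$I + E{\left(3 \right)} \left(-27\right) = 157 + \left(-3 - \frac{3}{2}\right) \left(-27\right) = 157 - - \frac{243}{2} = 157 + \frac{243}{2} = \frac{557}{2}$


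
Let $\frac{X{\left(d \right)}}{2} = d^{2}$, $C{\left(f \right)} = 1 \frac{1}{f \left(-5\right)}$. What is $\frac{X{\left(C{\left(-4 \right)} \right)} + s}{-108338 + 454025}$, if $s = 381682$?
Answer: $\frac{25445467}{23045800} \approx 1.1041$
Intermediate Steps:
$C{\left(f \right)} = - \frac{1}{5 f}$ ($C{\left(f \right)} = 1 \frac{1}{\left(-5\right) f} = 1 \left(- \frac{1}{5 f}\right) = - \frac{1}{5 f}$)
$X{\left(d \right)} = 2 d^{2}$
$\frac{X{\left(C{\left(-4 \right)} \right)} + s}{-108338 + 454025} = \frac{2 \left(- \frac{1}{5 \left(-4\right)}\right)^{2} + 381682}{-108338 + 454025} = \frac{2 \left(\left(- \frac{1}{5}\right) \left(- \frac{1}{4}\right)\right)^{2} + 381682}{345687} = \left(\frac{2}{400} + 381682\right) \frac{1}{345687} = \left(2 \cdot \frac{1}{400} + 381682\right) \frac{1}{345687} = \left(\frac{1}{200} + 381682\right) \frac{1}{345687} = \frac{76336401}{200} \cdot \frac{1}{345687} = \frac{25445467}{23045800}$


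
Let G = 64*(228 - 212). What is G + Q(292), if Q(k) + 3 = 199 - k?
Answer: 928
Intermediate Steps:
Q(k) = 196 - k (Q(k) = -3 + (199 - k) = 196 - k)
G = 1024 (G = 64*16 = 1024)
G + Q(292) = 1024 + (196 - 1*292) = 1024 + (196 - 292) = 1024 - 96 = 928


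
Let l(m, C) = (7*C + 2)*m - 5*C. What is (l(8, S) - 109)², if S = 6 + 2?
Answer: 99225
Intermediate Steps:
S = 8
l(m, C) = -5*C + m*(2 + 7*C) (l(m, C) = (2 + 7*C)*m - 5*C = m*(2 + 7*C) - 5*C = -5*C + m*(2 + 7*C))
(l(8, S) - 109)² = ((-5*8 + 2*8 + 7*8*8) - 109)² = ((-40 + 16 + 448) - 109)² = (424 - 109)² = 315² = 99225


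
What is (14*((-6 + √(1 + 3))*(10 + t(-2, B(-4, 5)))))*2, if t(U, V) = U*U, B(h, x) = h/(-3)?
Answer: -1568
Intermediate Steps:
B(h, x) = -h/3 (B(h, x) = h*(-⅓) = -h/3)
t(U, V) = U²
(14*((-6 + √(1 + 3))*(10 + t(-2, B(-4, 5)))))*2 = (14*((-6 + √(1 + 3))*(10 + (-2)²)))*2 = (14*((-6 + √4)*(10 + 4)))*2 = (14*((-6 + 2)*14))*2 = (14*(-4*14))*2 = (14*(-56))*2 = -784*2 = -1568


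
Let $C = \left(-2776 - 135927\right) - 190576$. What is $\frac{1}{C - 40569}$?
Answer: $- \frac{1}{369848} \approx -2.7038 \cdot 10^{-6}$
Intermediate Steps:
$C = -329279$ ($C = -138703 - 190576 = -329279$)
$\frac{1}{C - 40569} = \frac{1}{-329279 - 40569} = \frac{1}{-369848} = - \frac{1}{369848}$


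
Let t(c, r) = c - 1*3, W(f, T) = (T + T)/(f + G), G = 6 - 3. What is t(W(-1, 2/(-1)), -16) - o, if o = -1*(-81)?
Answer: -86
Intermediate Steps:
o = 81
G = 3
W(f, T) = 2*T/(3 + f) (W(f, T) = (T + T)/(f + 3) = (2*T)/(3 + f) = 2*T/(3 + f))
t(c, r) = -3 + c (t(c, r) = c - 3 = -3 + c)
t(W(-1, 2/(-1)), -16) - o = (-3 + 2*(2/(-1))/(3 - 1)) - 1*81 = (-3 + 2*(2*(-1))/2) - 81 = (-3 + 2*(-2)*(½)) - 81 = (-3 - 2) - 81 = -5 - 81 = -86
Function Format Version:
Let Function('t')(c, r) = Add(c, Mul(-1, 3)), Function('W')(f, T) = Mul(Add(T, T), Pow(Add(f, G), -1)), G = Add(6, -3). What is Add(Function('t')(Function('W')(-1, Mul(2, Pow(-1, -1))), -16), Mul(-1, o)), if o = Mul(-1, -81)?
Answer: -86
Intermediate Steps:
o = 81
G = 3
Function('W')(f, T) = Mul(2, T, Pow(Add(3, f), -1)) (Function('W')(f, T) = Mul(Add(T, T), Pow(Add(f, 3), -1)) = Mul(Mul(2, T), Pow(Add(3, f), -1)) = Mul(2, T, Pow(Add(3, f), -1)))
Function('t')(c, r) = Add(-3, c) (Function('t')(c, r) = Add(c, -3) = Add(-3, c))
Add(Function('t')(Function('W')(-1, Mul(2, Pow(-1, -1))), -16), Mul(-1, o)) = Add(Add(-3, Mul(2, Mul(2, Pow(-1, -1)), Pow(Add(3, -1), -1))), Mul(-1, 81)) = Add(Add(-3, Mul(2, Mul(2, -1), Pow(2, -1))), -81) = Add(Add(-3, Mul(2, -2, Rational(1, 2))), -81) = Add(Add(-3, -2), -81) = Add(-5, -81) = -86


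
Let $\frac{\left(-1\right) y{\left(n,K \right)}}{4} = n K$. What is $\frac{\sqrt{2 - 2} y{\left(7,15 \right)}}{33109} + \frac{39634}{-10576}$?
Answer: $- \frac{19817}{5288} \approx -3.7475$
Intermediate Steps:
$y{\left(n,K \right)} = - 4 K n$ ($y{\left(n,K \right)} = - 4 n K = - 4 K n$)
$\frac{\sqrt{2 - 2} y{\left(7,15 \right)}}{33109} + \frac{39634}{-10576} = \frac{\sqrt{2 - 2} \left(\left(-4\right) 15 \cdot 7\right)}{33109} + \frac{39634}{-10576} = \sqrt{0} \left(-420\right) \frac{1}{33109} + 39634 \left(- \frac{1}{10576}\right) = 0 \left(-420\right) \frac{1}{33109} - \frac{19817}{5288} = 0 \cdot \frac{1}{33109} - \frac{19817}{5288} = 0 - \frac{19817}{5288} = - \frac{19817}{5288}$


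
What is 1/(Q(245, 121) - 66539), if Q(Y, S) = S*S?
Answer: -1/51898 ≈ -1.9269e-5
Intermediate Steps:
Q(Y, S) = S²
1/(Q(245, 121) - 66539) = 1/(121² - 66539) = 1/(14641 - 66539) = 1/(-51898) = -1/51898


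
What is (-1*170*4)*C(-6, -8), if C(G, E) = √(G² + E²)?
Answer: -6800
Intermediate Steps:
C(G, E) = √(E² + G²)
(-1*170*4)*C(-6, -8) = (-1*170*4)*√((-8)² + (-6)²) = (-170*4)*√(64 + 36) = -680*√100 = -680*10 = -6800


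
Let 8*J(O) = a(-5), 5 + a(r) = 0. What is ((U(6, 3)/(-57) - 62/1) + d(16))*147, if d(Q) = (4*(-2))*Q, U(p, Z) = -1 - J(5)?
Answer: -4245213/152 ≈ -27929.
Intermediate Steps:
a(r) = -5 (a(r) = -5 + 0 = -5)
J(O) = -5/8 (J(O) = (⅛)*(-5) = -5/8)
U(p, Z) = -3/8 (U(p, Z) = -1 - 1*(-5/8) = -1 + 5/8 = -3/8)
d(Q) = -8*Q
((U(6, 3)/(-57) - 62/1) + d(16))*147 = ((-3/8/(-57) - 62/1) - 8*16)*147 = ((-3/8*(-1/57) - 62*1) - 128)*147 = ((1/152 - 62) - 128)*147 = (-9423/152 - 128)*147 = -28879/152*147 = -4245213/152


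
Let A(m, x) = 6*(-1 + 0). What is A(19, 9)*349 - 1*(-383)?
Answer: -1711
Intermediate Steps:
A(m, x) = -6 (A(m, x) = 6*(-1) = -6)
A(19, 9)*349 - 1*(-383) = -6*349 - 1*(-383) = -2094 + 383 = -1711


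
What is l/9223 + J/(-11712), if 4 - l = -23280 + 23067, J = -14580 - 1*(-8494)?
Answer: 29336341/54009888 ≈ 0.54317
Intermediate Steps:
J = -6086 (J = -14580 + 8494 = -6086)
l = 217 (l = 4 - (-23280 + 23067) = 4 - 1*(-213) = 4 + 213 = 217)
l/9223 + J/(-11712) = 217/9223 - 6086/(-11712) = 217*(1/9223) - 6086*(-1/11712) = 217/9223 + 3043/5856 = 29336341/54009888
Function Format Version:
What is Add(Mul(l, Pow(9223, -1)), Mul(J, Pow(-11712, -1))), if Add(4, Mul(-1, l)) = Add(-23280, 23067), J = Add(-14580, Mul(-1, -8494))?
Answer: Rational(29336341, 54009888) ≈ 0.54317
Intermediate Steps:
J = -6086 (J = Add(-14580, 8494) = -6086)
l = 217 (l = Add(4, Mul(-1, Add(-23280, 23067))) = Add(4, Mul(-1, -213)) = Add(4, 213) = 217)
Add(Mul(l, Pow(9223, -1)), Mul(J, Pow(-11712, -1))) = Add(Mul(217, Pow(9223, -1)), Mul(-6086, Pow(-11712, -1))) = Add(Mul(217, Rational(1, 9223)), Mul(-6086, Rational(-1, 11712))) = Add(Rational(217, 9223), Rational(3043, 5856)) = Rational(29336341, 54009888)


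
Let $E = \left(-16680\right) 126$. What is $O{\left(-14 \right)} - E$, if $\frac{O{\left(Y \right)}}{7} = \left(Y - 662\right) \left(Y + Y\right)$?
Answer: $2234176$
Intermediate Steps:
$E = -2101680$
$O{\left(Y \right)} = 14 Y \left(-662 + Y\right)$ ($O{\left(Y \right)} = 7 \left(Y - 662\right) \left(Y + Y\right) = 7 \left(-662 + Y\right) 2 Y = 7 \cdot 2 Y \left(-662 + Y\right) = 14 Y \left(-662 + Y\right)$)
$O{\left(-14 \right)} - E = 14 \left(-14\right) \left(-662 - 14\right) - -2101680 = 14 \left(-14\right) \left(-676\right) + 2101680 = 132496 + 2101680 = 2234176$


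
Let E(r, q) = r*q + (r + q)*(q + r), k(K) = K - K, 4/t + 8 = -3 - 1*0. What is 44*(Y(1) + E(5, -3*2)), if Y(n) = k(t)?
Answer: -1276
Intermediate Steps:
t = -4/11 (t = 4/(-8 + (-3 - 1*0)) = 4/(-8 + (-3 + 0)) = 4/(-8 - 3) = 4/(-11) = 4*(-1/11) = -4/11 ≈ -0.36364)
k(K) = 0
Y(n) = 0
E(r, q) = (q + r)**2 + q*r (E(r, q) = q*r + (q + r)*(q + r) = q*r + (q + r)**2 = (q + r)**2 + q*r)
44*(Y(1) + E(5, -3*2)) = 44*(0 + ((-3*2 + 5)**2 - 3*2*5)) = 44*(0 + ((-6 + 5)**2 - 6*5)) = 44*(0 + ((-1)**2 - 30)) = 44*(0 + (1 - 30)) = 44*(0 - 29) = 44*(-29) = -1276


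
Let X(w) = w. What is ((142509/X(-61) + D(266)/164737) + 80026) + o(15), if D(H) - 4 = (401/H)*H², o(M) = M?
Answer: 780858568974/10048957 ≈ 77705.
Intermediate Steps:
D(H) = 4 + 401*H (D(H) = 4 + (401/H)*H² = 4 + 401*H)
((142509/X(-61) + D(266)/164737) + 80026) + o(15) = ((142509/(-61) + (4 + 401*266)/164737) + 80026) + 15 = ((142509*(-1/61) + (4 + 106666)*(1/164737)) + 80026) + 15 = ((-142509/61 + 106670*(1/164737)) + 80026) + 15 = ((-142509/61 + 106670/164737) + 80026) + 15 = (-23469998263/10048957 + 80026) + 15 = 780707834619/10048957 + 15 = 780858568974/10048957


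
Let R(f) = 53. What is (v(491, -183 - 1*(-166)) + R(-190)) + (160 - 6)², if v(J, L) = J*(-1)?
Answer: 23278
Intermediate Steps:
v(J, L) = -J
(v(491, -183 - 1*(-166)) + R(-190)) + (160 - 6)² = (-1*491 + 53) + (160 - 6)² = (-491 + 53) + 154² = -438 + 23716 = 23278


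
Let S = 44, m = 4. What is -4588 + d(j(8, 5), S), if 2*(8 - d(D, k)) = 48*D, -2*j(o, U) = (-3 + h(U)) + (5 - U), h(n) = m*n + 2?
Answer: -4352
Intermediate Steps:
h(n) = 2 + 4*n (h(n) = 4*n + 2 = 2 + 4*n)
j(o, U) = -2 - 3*U/2 (j(o, U) = -((-3 + (2 + 4*U)) + (5 - U))/2 = -((-1 + 4*U) + (5 - U))/2 = -(4 + 3*U)/2 = -2 - 3*U/2)
d(D, k) = 8 - 24*D
-4588 + d(j(8, 5), S) = -4588 + (8 - 24*(-2 - 3/2*5)) = -4588 + (8 - 24*(-2 - 15/2)) = -4588 + (8 - 24*(-19/2)) = -4588 + (8 + 228) = -4588 + 236 = -4352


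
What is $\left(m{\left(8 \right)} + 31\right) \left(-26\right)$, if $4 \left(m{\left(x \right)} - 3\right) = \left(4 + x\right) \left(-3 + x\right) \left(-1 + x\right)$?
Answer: $-3614$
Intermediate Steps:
$m{\left(x \right)} = 3 + \frac{\left(-1 + x\right) \left(-3 + x\right) \left(4 + x\right)}{4}$ ($m{\left(x \right)} = 3 + \frac{\left(4 + x\right) \left(-3 + x\right) \left(-1 + x\right)}{4} = 3 + \frac{\left(4 + x\right) \left(-1 + x\right) \left(-3 + x\right)}{4} = 3 + \frac{\left(-1 + x\right) \left(-3 + x\right) \left(4 + x\right)}{4}$)
$\left(m{\left(8 \right)} + 31\right) \left(-26\right) = \left(\left(6 - 26 + \frac{8^{3}}{4}\right) + 31\right) \left(-26\right) = \left(\left(6 - 26 + \frac{1}{4} \cdot 512\right) + 31\right) \left(-26\right) = \left(\left(6 - 26 + 128\right) + 31\right) \left(-26\right) = \left(108 + 31\right) \left(-26\right) = 139 \left(-26\right) = -3614$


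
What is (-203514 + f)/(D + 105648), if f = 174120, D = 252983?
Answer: -29394/358631 ≈ -0.081962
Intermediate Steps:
(-203514 + f)/(D + 105648) = (-203514 + 174120)/(252983 + 105648) = -29394/358631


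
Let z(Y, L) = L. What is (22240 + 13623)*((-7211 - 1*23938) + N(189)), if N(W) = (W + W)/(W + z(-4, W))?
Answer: -1117060724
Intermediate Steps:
N(W) = 1 (N(W) = (W + W)/(W + W) = (2*W)/((2*W)) = (2*W)*(1/(2*W)) = 1)
(22240 + 13623)*((-7211 - 1*23938) + N(189)) = (22240 + 13623)*((-7211 - 1*23938) + 1) = 35863*((-7211 - 23938) + 1) = 35863*(-31149 + 1) = 35863*(-31148) = -1117060724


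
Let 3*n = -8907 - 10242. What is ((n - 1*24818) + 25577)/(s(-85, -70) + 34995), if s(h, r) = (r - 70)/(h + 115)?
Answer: -16872/104971 ≈ -0.16073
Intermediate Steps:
s(h, r) = (-70 + r)/(115 + h)
n = -6383 (n = (-8907 - 10242)/3 = (1/3)*(-19149) = -6383)
((n - 1*24818) + 25577)/(s(-85, -70) + 34995) = ((-6383 - 1*24818) + 25577)/((-70 - 70)/(115 - 85) + 34995) = ((-6383 - 24818) + 25577)/(-140/30 + 34995) = (-31201 + 25577)/((1/30)*(-140) + 34995) = -5624/(-14/3 + 34995) = -5624/104971/3 = -5624*3/104971 = -16872/104971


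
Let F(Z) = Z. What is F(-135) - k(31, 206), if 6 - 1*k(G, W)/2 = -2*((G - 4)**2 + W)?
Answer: -3887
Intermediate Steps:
k(G, W) = 12 + 4*W + 4*(-4 + G)**2 (k(G, W) = 12 - (-4)*((G - 4)**2 + W) = 12 - (-4)*((-4 + G)**2 + W) = 12 - (-4)*(W + (-4 + G)**2) = 12 - 2*(-2*W - 2*(-4 + G)**2) = 12 + (4*W + 4*(-4 + G)**2) = 12 + 4*W + 4*(-4 + G)**2)
F(-135) - k(31, 206) = -135 - (12 + 4*206 + 4*(-4 + 31)**2) = -135 - (12 + 824 + 4*27**2) = -135 - (12 + 824 + 4*729) = -135 - (12 + 824 + 2916) = -135 - 1*3752 = -135 - 3752 = -3887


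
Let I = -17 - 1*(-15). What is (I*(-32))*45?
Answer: 2880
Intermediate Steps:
I = -2 (I = -17 + 15 = -2)
(I*(-32))*45 = -2*(-32)*45 = 64*45 = 2880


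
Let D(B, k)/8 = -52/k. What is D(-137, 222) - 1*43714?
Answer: -4852462/111 ≈ -43716.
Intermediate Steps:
D(B, k) = -416/k (D(B, k) = 8*(-52/k) = -416/k)
D(-137, 222) - 1*43714 = -416/222 - 1*43714 = -416*1/222 - 43714 = -208/111 - 43714 = -4852462/111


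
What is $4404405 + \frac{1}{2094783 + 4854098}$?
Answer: $\frac{30605686220806}{6948881} \approx 4.4044 \cdot 10^{6}$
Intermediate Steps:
$4404405 + \frac{1}{2094783 + 4854098} = 4404405 + \frac{1}{6948881} = \frac{30605686220806}{6948881}$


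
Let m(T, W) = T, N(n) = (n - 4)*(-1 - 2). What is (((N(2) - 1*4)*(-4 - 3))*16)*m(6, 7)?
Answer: -1344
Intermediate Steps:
N(n) = 12 - 3*n (N(n) = (-4 + n)*(-3) = 12 - 3*n)
(((N(2) - 1*4)*(-4 - 3))*16)*m(6, 7) = ((((12 - 3*2) - 1*4)*(-4 - 3))*16)*6 = ((((12 - 6) - 4)*(-7))*16)*6 = (((6 - 4)*(-7))*16)*6 = ((2*(-7))*16)*6 = -14*16*6 = -224*6 = -1344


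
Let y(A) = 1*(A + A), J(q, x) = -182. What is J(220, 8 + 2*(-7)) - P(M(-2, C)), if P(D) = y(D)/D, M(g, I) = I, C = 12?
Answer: -184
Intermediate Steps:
y(A) = 2*A (y(A) = 1*(2*A) = 2*A)
P(D) = 2 (P(D) = (2*D)/D = 2)
J(220, 8 + 2*(-7)) - P(M(-2, C)) = -182 - 1*2 = -182 - 2 = -184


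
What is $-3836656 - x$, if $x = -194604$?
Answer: $-3642052$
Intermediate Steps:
$-3836656 - x = -3836656 - -194604 = -3836656 + 194604 = -3642052$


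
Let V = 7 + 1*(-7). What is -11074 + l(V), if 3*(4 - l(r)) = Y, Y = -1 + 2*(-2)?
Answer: -33205/3 ≈ -11068.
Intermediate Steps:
V = 0 (V = 7 - 7 = 0)
Y = -5 (Y = -1 - 4 = -5)
l(r) = 17/3 (l(r) = 4 - ⅓*(-5) = 4 + 5/3 = 17/3)
-11074 + l(V) = -11074 + 17/3 = -33205/3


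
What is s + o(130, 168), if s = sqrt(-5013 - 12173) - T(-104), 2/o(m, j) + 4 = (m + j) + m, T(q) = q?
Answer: 22049/212 + I*sqrt(17186) ≈ 104.0 + 131.1*I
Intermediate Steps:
o(m, j) = 2/(-4 + j + 2*m) (o(m, j) = 2/(-4 + ((m + j) + m)) = 2/(-4 + ((j + m) + m)) = 2/(-4 + (j + 2*m)) = 2/(-4 + j + 2*m))
s = 104 + I*sqrt(17186) (s = sqrt(-5013 - 12173) - 1*(-104) = sqrt(-17186) + 104 = I*sqrt(17186) + 104 = 104 + I*sqrt(17186) ≈ 104.0 + 131.1*I)
s + o(130, 168) = (104 + I*sqrt(17186)) + 2/(-4 + 168 + 2*130) = (104 + I*sqrt(17186)) + 2/(-4 + 168 + 260) = (104 + I*sqrt(17186)) + 2/424 = (104 + I*sqrt(17186)) + 2*(1/424) = (104 + I*sqrt(17186)) + 1/212 = 22049/212 + I*sqrt(17186)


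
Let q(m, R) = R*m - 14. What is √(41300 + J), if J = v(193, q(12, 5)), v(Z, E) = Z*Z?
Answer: √78549 ≈ 280.27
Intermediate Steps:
q(m, R) = -14 + R*m
v(Z, E) = Z²
J = 37249 (J = 193² = 37249)
√(41300 + J) = √(41300 + 37249) = √78549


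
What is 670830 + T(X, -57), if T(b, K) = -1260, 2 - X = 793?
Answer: 669570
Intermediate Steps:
X = -791 (X = 2 - 1*793 = 2 - 793 = -791)
670830 + T(X, -57) = 670830 - 1260 = 669570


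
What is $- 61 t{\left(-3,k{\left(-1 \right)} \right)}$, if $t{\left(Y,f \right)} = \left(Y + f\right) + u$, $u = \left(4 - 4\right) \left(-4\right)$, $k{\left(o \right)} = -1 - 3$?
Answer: $427$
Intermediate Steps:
$k{\left(o \right)} = -4$
$u = 0$ ($u = 0 \left(-4\right) = 0$)
$t{\left(Y,f \right)} = Y + f$ ($t{\left(Y,f \right)} = \left(Y + f\right) + 0 = Y + f$)
$- 61 t{\left(-3,k{\left(-1 \right)} \right)} = - 61 \left(-3 - 4\right) = \left(-61\right) \left(-7\right) = 427$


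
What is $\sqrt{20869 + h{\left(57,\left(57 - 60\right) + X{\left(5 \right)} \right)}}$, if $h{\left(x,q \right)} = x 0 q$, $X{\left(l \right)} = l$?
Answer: $\sqrt{20869} \approx 144.46$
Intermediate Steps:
$h{\left(x,q \right)} = 0$ ($h{\left(x,q \right)} = 0 q = 0$)
$\sqrt{20869 + h{\left(57,\left(57 - 60\right) + X{\left(5 \right)} \right)}} = \sqrt{20869 + 0} = \sqrt{20869}$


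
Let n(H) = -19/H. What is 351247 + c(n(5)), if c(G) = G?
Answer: 1756216/5 ≈ 3.5124e+5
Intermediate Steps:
351247 + c(n(5)) = 351247 - 19/5 = 1756216/5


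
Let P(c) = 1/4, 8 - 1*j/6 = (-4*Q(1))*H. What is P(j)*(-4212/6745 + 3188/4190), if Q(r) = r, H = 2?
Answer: 192739/5652310 ≈ 0.034099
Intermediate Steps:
j = 96 (j = 48 - 6*(-4*1)*2 = 48 - (-24)*2 = 48 - 6*(-8) = 48 + 48 = 96)
P(c) = ¼
P(j)*(-4212/6745 + 3188/4190) = (-4212/6745 + 3188/4190)/4 = (-4212*1/6745 + 3188*(1/4190))/4 = (-4212/6745 + 1594/2095)/4 = (¼)*(385478/2826155) = 192739/5652310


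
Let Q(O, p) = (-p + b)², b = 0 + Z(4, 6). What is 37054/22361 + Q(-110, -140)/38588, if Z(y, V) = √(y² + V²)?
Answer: 467319531/215716567 + 140*√13/9647 ≈ 2.2187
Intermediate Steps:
Z(y, V) = √(V² + y²)
b = 2*√13 (b = 0 + √(6² + 4²) = 0 + √(36 + 16) = 0 + √52 = 0 + 2*√13 = 2*√13 ≈ 7.2111)
Q(O, p) = (-p + 2*√13)²
37054/22361 + Q(-110, -140)/38588 = 37054/22361 + (-140 - 2*√13)²/38588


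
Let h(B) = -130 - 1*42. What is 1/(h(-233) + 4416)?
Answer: 1/4244 ≈ 0.00023563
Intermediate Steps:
h(B) = -172 (h(B) = -130 - 42 = -172)
1/(h(-233) + 4416) = 1/(-172 + 4416) = 1/4244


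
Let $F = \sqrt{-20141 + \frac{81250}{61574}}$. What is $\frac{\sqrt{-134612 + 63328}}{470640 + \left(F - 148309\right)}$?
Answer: $\frac{61574 \sqrt{17821}}{\sqrt{19089182009154} - 9923604497 i} \approx 3.6469 \cdot 10^{-7} + 0.00082831 i$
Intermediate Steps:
$F = \frac{i \sqrt{19089182009154}}{30787}$ ($F = \sqrt{-20141 + 81250 \cdot \frac{1}{61574}} = \sqrt{-20141 + \frac{40625}{30787}} = \sqrt{- \frac{620040342}{30787}} = \frac{i \sqrt{19089182009154}}{30787} \approx 141.91 i$)
$\frac{\sqrt{-134612 + 63328}}{470640 + \left(F - 148309\right)} = \frac{\sqrt{-134612 + 63328}}{470640 - \left(148309 - \frac{i \sqrt{19089182009154}}{30787}\right)} = \frac{\sqrt{-71284}}{470640 - \left(148309 - \frac{i \sqrt{19089182009154}}{30787}\right)} = \frac{2 i \sqrt{17821}}{322331 + \frac{i \sqrt{19089182009154}}{30787}}$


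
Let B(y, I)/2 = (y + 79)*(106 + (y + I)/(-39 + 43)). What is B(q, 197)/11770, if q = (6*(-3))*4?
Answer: 3843/23540 ≈ 0.16325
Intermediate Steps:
q = -72 (q = -18*4 = -72)
B(y, I) = 2*(79 + y)*(106 + I/4 + y/4) (B(y, I) = 2*((y + 79)*(106 + (y + I)/(-39 + 43))) = 2*((79 + y)*(106 + (I + y)/4)) = 2*((79 + y)*(106 + (I + y)*(¼))) = 2*((79 + y)*(106 + (I/4 + y/4))) = 2*((79 + y)*(106 + I/4 + y/4)) = 2*(79 + y)*(106 + I/4 + y/4))
B(q, 197)/11770 = (16748 + (½)*(-72)² + (79/2)*197 + (503/2)*(-72) + (½)*197*(-72))/11770 = (16748 + (½)*5184 + 15563/2 - 18108 - 7092)*(1/11770) = (16748 + 2592 + 15563/2 - 18108 - 7092)*(1/11770) = (3843/2)*(1/11770) = 3843/23540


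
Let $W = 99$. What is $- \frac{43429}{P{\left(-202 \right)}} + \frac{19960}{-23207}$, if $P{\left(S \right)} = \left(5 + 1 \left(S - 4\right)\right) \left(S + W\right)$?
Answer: $- \frac{1421088683}{480454521} \approx -2.9578$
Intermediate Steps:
$P{\left(S \right)} = \left(1 + S\right) \left(99 + S\right)$ ($P{\left(S \right)} = \left(5 + 1 \left(S - 4\right)\right) \left(S + 99\right) = \left(5 + 1 \left(-4 + S\right)\right) \left(99 + S\right) = \left(5 + \left(-4 + S\right)\right) \left(99 + S\right) = \left(1 + S\right) \left(99 + S\right)$)
$- \frac{43429}{P{\left(-202 \right)}} + \frac{19960}{-23207} = - \frac{43429}{99 + \left(-202\right)^{2} + 100 \left(-202\right)} + \frac{19960}{-23207} = - \frac{43429}{99 + 40804 - 20200} + 19960 \left(- \frac{1}{23207}\right) = - \frac{43429}{20703} - \frac{19960}{23207} = - \frac{1421088683}{480454521}$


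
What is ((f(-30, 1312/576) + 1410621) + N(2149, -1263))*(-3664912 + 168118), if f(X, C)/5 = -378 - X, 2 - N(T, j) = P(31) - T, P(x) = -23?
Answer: -4934168657670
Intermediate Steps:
N(T, j) = 25 + T (N(T, j) = 2 - (-23 - T) = 2 + (23 + T) = 25 + T)
f(X, C) = -1890 - 5*X (f(X, C) = 5*(-378 - X) = -1890 - 5*X)
((f(-30, 1312/576) + 1410621) + N(2149, -1263))*(-3664912 + 168118) = (((-1890 - 5*(-30)) + 1410621) + (25 + 2149))*(-3664912 + 168118) = (((-1890 + 150) + 1410621) + 2174)*(-3496794) = ((-1740 + 1410621) + 2174)*(-3496794) = (1408881 + 2174)*(-3496794) = 1411055*(-3496794) = -4934168657670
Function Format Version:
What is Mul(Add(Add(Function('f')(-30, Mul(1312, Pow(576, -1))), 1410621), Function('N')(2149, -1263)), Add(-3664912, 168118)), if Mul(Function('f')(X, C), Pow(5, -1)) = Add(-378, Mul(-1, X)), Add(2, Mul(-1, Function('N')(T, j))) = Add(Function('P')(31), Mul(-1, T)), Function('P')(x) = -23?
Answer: -4934168657670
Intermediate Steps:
Function('N')(T, j) = Add(25, T) (Function('N')(T, j) = Add(2, Mul(-1, Add(-23, Mul(-1, T)))) = Add(2, Add(23, T)) = Add(25, T))
Function('f')(X, C) = Add(-1890, Mul(-5, X)) (Function('f')(X, C) = Mul(5, Add(-378, Mul(-1, X))) = Add(-1890, Mul(-5, X)))
Mul(Add(Add(Function('f')(-30, Mul(1312, Pow(576, -1))), 1410621), Function('N')(2149, -1263)), Add(-3664912, 168118)) = Mul(Add(Add(Add(-1890, Mul(-5, -30)), 1410621), Add(25, 2149)), Add(-3664912, 168118)) = Mul(Add(Add(Add(-1890, 150), 1410621), 2174), -3496794) = Mul(Add(Add(-1740, 1410621), 2174), -3496794) = Mul(Add(1408881, 2174), -3496794) = Mul(1411055, -3496794) = -4934168657670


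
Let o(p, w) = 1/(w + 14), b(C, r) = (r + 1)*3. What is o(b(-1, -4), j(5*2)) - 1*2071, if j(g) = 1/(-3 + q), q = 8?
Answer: -147036/71 ≈ -2070.9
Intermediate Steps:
b(C, r) = 3 + 3*r (b(C, r) = (1 + r)*3 = 3 + 3*r)
j(g) = ⅕ (j(g) = 1/(-3 + 8) = 1/5 = ⅕)
o(p, w) = 1/(14 + w)
o(b(-1, -4), j(5*2)) - 1*2071 = 1/(14 + ⅕) - 1*2071 = 1/(71/5) - 2071 = 5/71 - 2071 = -147036/71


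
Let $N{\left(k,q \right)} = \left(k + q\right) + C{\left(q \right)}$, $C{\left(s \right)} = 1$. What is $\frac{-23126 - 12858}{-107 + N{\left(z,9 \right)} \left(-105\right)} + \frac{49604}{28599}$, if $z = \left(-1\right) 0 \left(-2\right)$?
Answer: $\frac{83576788}{2545311} \approx 32.836$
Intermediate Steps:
$z = 0$ ($z = 0 \left(-2\right) = 0$)
$N{\left(k,q \right)} = 1 + k + q$ ($N{\left(k,q \right)} = \left(k + q\right) + 1 = 1 + k + q$)
$\frac{-23126 - 12858}{-107 + N{\left(z,9 \right)} \left(-105\right)} + \frac{49604}{28599} = \frac{-23126 - 12858}{-107 + \left(1 + 0 + 9\right) \left(-105\right)} + \frac{49604}{28599} = \frac{-23126 - 12858}{-107 + 10 \left(-105\right)} + 49604 \cdot \frac{1}{28599} = - \frac{35984}{-107 - 1050} + \frac{49604}{28599} = - \frac{35984}{-1157} + \frac{49604}{28599} = \left(-35984\right) \left(- \frac{1}{1157}\right) + \frac{49604}{28599} = \frac{2768}{89} + \frac{49604}{28599} = \frac{83576788}{2545311}$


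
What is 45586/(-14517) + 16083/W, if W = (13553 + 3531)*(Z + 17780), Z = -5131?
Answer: -9850696715465/3137058605772 ≈ -3.1401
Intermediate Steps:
W = 216095516 (W = (13553 + 3531)*(-5131 + 17780) = 17084*12649 = 216095516)
45586/(-14517) + 16083/W = 45586/(-14517) + 16083/216095516 = 45586*(-1/14517) + 16083*(1/216095516) = -45586/14517 + 16083/216095516 = -9850696715465/3137058605772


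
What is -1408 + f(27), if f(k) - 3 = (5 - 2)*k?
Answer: -1324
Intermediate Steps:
f(k) = 3 + 3*k (f(k) = 3 + (5 - 2)*k = 3 + 3*k)
-1408 + f(27) = -1408 + (3 + 3*27) = -1408 + (3 + 81) = -1408 + 84 = -1324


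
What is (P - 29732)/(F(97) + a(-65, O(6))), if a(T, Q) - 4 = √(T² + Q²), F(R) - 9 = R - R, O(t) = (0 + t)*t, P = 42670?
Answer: -84097/2676 + 6469*√5521/2676 ≈ 148.20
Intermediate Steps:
O(t) = t² (O(t) = t*t = t²)
F(R) = 9 (F(R) = 9 + (R - R) = 9 + 0 = 9)
a(T, Q) = 4 + √(Q² + T²) (a(T, Q) = 4 + √(T² + Q²) = 4 + √(Q² + T²))
(P - 29732)/(F(97) + a(-65, O(6))) = (42670 - 29732)/(9 + (4 + √((6²)² + (-65)²))) = 12938/(9 + (4 + √(36² + 4225))) = 12938/(9 + (4 + √(1296 + 4225))) = 12938/(9 + (4 + √5521)) = 12938/(13 + √5521)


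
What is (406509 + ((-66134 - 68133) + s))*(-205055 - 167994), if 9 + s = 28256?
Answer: -112097120961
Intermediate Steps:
s = 28247 (s = -9 + 28256 = 28247)
(406509 + ((-66134 - 68133) + s))*(-205055 - 167994) = (406509 + ((-66134 - 68133) + 28247))*(-205055 - 167994) = (406509 + (-134267 + 28247))*(-373049) = (406509 - 106020)*(-373049) = 300489*(-373049) = -112097120961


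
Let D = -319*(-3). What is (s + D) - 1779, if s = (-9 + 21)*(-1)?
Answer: -834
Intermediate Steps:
D = 957
s = -12 (s = 12*(-1) = -12)
(s + D) - 1779 = (-12 + 957) - 1779 = 945 - 1779 = -834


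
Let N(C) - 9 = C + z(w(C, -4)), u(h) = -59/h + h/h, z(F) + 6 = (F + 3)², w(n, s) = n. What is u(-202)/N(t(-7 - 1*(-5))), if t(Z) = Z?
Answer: 261/404 ≈ 0.64604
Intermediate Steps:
z(F) = -6 + (3 + F)² (z(F) = -6 + (F + 3)² = -6 + (3 + F)²)
u(h) = 1 - 59/h (u(h) = -59/h + 1 = 1 - 59/h)
N(C) = 3 + C + (3 + C)² (N(C) = 9 + (C + (-6 + (3 + C)²)) = 9 + (-6 + C + (3 + C)²) = 3 + C + (3 + C)²)
u(-202)/N(t(-7 - 1*(-5))) = ((-59 - 202)/(-202))/(3 + (-7 - 1*(-5)) + (3 + (-7 - 1*(-5)))²) = (-1/202*(-261))/(3 + (-7 + 5) + (3 + (-7 + 5))²) = 261/(202*(3 - 2 + (3 - 2)²)) = 261/(202*(3 - 2 + 1²)) = 261/(202*(3 - 2 + 1)) = (261/202)/2 = (261/202)*(½) = 261/404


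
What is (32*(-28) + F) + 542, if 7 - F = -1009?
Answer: 662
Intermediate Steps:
F = 1016 (F = 7 - 1*(-1009) = 7 + 1009 = 1016)
(32*(-28) + F) + 542 = (32*(-28) + 1016) + 542 = (-896 + 1016) + 542 = 120 + 542 = 662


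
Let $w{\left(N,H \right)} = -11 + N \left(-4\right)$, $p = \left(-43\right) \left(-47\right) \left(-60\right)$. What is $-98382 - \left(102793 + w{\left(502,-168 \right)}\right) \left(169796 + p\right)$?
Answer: $-4891265246$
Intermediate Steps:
$p = -121260$ ($p = 2021 \left(-60\right) = -121260$)
$w{\left(N,H \right)} = -11 - 4 N$
$-98382 - \left(102793 + w{\left(502,-168 \right)}\right) \left(169796 + p\right) = -98382 - \left(102793 - 2019\right) \left(169796 - 121260\right) = -98382 - \left(102793 - 2019\right) 48536 = -98382 - 100774 \cdot 48536 = -98382 - 4891166864 = -4891265246$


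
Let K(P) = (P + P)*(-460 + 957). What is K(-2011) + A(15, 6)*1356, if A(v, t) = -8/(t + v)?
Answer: -13996154/7 ≈ -1.9995e+6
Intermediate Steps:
A(v, t) = -8/(t + v)
K(P) = 994*P (K(P) = (2*P)*497 = 994*P)
K(-2011) + A(15, 6)*1356 = 994*(-2011) - 8/(6 + 15)*1356 = -1998934 - 8/21*1356 = -1998934 - 3616/7 = -13996154/7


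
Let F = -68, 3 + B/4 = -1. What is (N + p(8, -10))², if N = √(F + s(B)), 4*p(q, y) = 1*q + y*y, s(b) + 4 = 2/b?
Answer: (108 + I*√1154)²/16 ≈ 656.88 + 458.6*I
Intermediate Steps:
B = -16 (B = -12 + 4*(-1) = -12 - 4 = -16)
s(b) = -4 + 2/b
p(q, y) = q/4 + y²/4 (p(q, y) = (1*q + y*y)/4 = (q + y²)/4 = q/4 + y²/4)
N = I*√1154/4 (N = √(-68 + (-4 + 2/(-16))) = √(-68 + (-4 + 2*(-1/16))) = √(-68 + (-4 - ⅛)) = √(-68 - 33/8) = √(-577/8) = I*√1154/4 ≈ 8.4926*I)
(N + p(8, -10))² = (I*√1154/4 + ((¼)*8 + (¼)*(-10)²))² = (I*√1154/4 + (2 + (¼)*100))² = (I*√1154/4 + (2 + 25))² = (I*√1154/4 + 27)² = (27 + I*√1154/4)²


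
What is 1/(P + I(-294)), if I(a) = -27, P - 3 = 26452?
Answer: 1/26428 ≈ 3.7839e-5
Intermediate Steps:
P = 26455 (P = 3 + 26452 = 26455)
1/(P + I(-294)) = 1/(26455 - 27) = 1/26428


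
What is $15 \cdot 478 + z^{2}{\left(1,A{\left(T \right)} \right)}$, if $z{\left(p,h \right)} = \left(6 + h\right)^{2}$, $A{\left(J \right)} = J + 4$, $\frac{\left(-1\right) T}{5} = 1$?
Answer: $7795$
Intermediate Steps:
$T = -5$ ($T = \left(-5\right) 1 = -5$)
$A{\left(J \right)} = 4 + J$
$15 \cdot 478 + z^{2}{\left(1,A{\left(T \right)} \right)} = 15 \cdot 478 + \left(\left(6 + \left(4 - 5\right)\right)^{2}\right)^{2} = 7170 + \left(\left(6 - 1\right)^{2}\right)^{2} = 7170 + \left(5^{2}\right)^{2} = 7170 + 25^{2} = 7170 + 625 = 7795$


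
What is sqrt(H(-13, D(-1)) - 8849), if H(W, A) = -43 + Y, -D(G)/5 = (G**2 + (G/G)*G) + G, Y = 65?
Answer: I*sqrt(8827) ≈ 93.952*I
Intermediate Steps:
D(G) = -10*G - 5*G**2 (D(G) = -5*((G**2 + (G/G)*G) + G) = -5*((G**2 + 1*G) + G) = -5*((G**2 + G) + G) = -5*((G + G**2) + G) = -5*(G**2 + 2*G) = -10*G - 5*G**2)
H(W, A) = 22 (H(W, A) = -43 + 65 = 22)
sqrt(H(-13, D(-1)) - 8849) = sqrt(22 - 8849) = sqrt(-8827) = I*sqrt(8827)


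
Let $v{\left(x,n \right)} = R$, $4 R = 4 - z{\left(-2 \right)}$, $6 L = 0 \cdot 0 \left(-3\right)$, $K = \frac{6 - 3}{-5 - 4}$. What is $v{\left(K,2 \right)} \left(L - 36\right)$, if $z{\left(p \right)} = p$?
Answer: $-54$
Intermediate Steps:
$K = - \frac{1}{3}$ ($K = \frac{3}{-9} = 3 \left(- \frac{1}{9}\right) = - \frac{1}{3} \approx -0.33333$)
$L = 0$ ($L = \frac{0 \cdot 0 \left(-3\right)}{6} = \frac{0 \left(-3\right)}{6} = \frac{1}{6} \cdot 0 = 0$)
$R = \frac{3}{2}$ ($R = \frac{4 - -2}{4} = \frac{4 + 2}{4} = \frac{1}{4} \cdot 6 = \frac{3}{2} \approx 1.5$)
$v{\left(x,n \right)} = \frac{3}{2}$
$v{\left(K,2 \right)} \left(L - 36\right) = \frac{3 \left(0 - 36\right)}{2} = \frac{3}{2} \left(-36\right) = -54$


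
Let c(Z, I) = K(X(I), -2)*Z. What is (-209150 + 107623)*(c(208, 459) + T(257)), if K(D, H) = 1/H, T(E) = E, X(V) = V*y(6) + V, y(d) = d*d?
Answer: -15533631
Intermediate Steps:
y(d) = d²
X(V) = 37*V (X(V) = V*6² + V = V*36 + V = 36*V + V = 37*V)
c(Z, I) = -Z/2 (c(Z, I) = Z/(-2) = -Z/2)
(-209150 + 107623)*(c(208, 459) + T(257)) = (-209150 + 107623)*(-½*208 + 257) = -101527*(-104 + 257) = -101527*153 = -15533631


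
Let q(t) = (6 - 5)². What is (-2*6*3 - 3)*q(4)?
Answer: -39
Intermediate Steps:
q(t) = 1 (q(t) = 1² = 1)
(-2*6*3 - 3)*q(4) = (-2*6*3 - 3)*1 = (-12*3 - 3)*1 = (-36 - 3)*1 = -39*1 = -39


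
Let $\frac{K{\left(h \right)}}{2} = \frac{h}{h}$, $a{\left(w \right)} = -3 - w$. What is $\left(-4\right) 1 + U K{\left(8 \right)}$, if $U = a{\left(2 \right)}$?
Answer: $-14$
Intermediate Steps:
$K{\left(h \right)} = 2$ ($K{\left(h \right)} = 2 \frac{h}{h} = 2 \cdot 1 = 2$)
$U = -5$ ($U = -3 - 2 = -5$)
$\left(-4\right) 1 + U K{\left(8 \right)} = \left(-4\right) 1 - 10 = -4 - 10 = -14$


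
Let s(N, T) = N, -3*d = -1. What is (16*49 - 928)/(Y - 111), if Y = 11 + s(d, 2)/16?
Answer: 6912/4799 ≈ 1.4403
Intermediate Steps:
d = ⅓ (d = -⅓*(-1) = ⅓ ≈ 0.33333)
Y = 529/48 (Y = 11 + (⅓)/16 = 11 + (1/16)*(⅓) = 11 + 1/48 = 529/48 ≈ 11.021)
(16*49 - 928)/(Y - 111) = (16*49 - 928)/(529/48 - 111) = (784 - 928)/(-4799/48) = -144*(-48/4799) = 6912/4799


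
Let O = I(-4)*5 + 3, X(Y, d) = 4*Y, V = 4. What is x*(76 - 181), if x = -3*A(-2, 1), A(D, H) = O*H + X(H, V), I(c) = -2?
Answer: -945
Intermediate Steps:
O = -7 (O = -2*5 + 3 = -10 + 3 = -7)
A(D, H) = -3*H (A(D, H) = -7*H + 4*H = -3*H)
x = 9 (x = -(-9) = -3*(-3) = 9)
x*(76 - 181) = 9*(76 - 181) = 9*(-105) = -945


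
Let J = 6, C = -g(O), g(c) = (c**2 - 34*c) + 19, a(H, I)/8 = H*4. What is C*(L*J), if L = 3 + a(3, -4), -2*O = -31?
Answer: 318087/2 ≈ 1.5904e+5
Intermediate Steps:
a(H, I) = 32*H (a(H, I) = 8*(H*4) = 8*(4*H) = 32*H)
O = 31/2 (O = -1/2*(-31) = 31/2 ≈ 15.500)
g(c) = 19 + c**2 - 34*c
L = 99 (L = 3 + 32*3 = 3 + 96 = 99)
C = 1071/4 (C = -(19 + (31/2)**2 - 34*31/2) = -(19 + 961/4 - 527) = -1*(-1071/4) = 1071/4 ≈ 267.75)
C*(L*J) = 1071*(99*6)/4 = (1071/4)*594 = 318087/2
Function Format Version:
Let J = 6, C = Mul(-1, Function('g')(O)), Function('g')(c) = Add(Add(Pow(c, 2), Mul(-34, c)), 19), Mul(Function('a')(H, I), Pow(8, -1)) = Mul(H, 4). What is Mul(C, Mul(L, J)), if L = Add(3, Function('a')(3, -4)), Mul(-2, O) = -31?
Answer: Rational(318087, 2) ≈ 1.5904e+5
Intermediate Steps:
Function('a')(H, I) = Mul(32, H) (Function('a')(H, I) = Mul(8, Mul(H, 4)) = Mul(8, Mul(4, H)) = Mul(32, H))
O = Rational(31, 2) (O = Mul(Rational(-1, 2), -31) = Rational(31, 2) ≈ 15.500)
Function('g')(c) = Add(19, Pow(c, 2), Mul(-34, c))
L = 99 (L = Add(3, Mul(32, 3)) = Add(3, 96) = 99)
C = Rational(1071, 4) (C = Mul(-1, Add(19, Pow(Rational(31, 2), 2), Mul(-34, Rational(31, 2)))) = Mul(-1, Add(19, Rational(961, 4), -527)) = Mul(-1, Rational(-1071, 4)) = Rational(1071, 4) ≈ 267.75)
Mul(C, Mul(L, J)) = Mul(Rational(1071, 4), Mul(99, 6)) = Mul(Rational(1071, 4), 594) = Rational(318087, 2)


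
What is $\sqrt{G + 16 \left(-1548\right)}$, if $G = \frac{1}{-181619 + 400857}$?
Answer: $\frac{i \sqrt{1190481366131354}}{219238} \approx 157.38 i$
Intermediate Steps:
$G = \frac{1}{219238} \approx 4.5613 \cdot 10^{-6}$
$\sqrt{G + 16 \left(-1548\right)} = \sqrt{\frac{1}{219238} + 16 \left(-1548\right)} = \sqrt{\frac{1}{219238} - 24768} = \sqrt{- \frac{5430086783}{219238}} = \frac{i \sqrt{1190481366131354}}{219238}$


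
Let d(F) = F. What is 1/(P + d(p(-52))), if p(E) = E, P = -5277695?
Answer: -1/5277747 ≈ -1.8947e-7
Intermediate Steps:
1/(P + d(p(-52))) = 1/(-5277695 - 52) = 1/(-5277747) = -1/5277747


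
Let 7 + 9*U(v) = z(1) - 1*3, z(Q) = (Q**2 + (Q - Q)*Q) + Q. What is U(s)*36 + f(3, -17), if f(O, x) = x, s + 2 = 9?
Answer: -49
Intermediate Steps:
s = 7 (s = -2 + 9 = 7)
z(Q) = Q + Q**2 (z(Q) = (Q**2 + 0*Q) + Q = (Q**2 + 0) + Q = Q**2 + Q = Q + Q**2)
U(v) = -8/9 (U(v) = -7/9 + (1*(1 + 1) - 1*3)/9 = -7/9 + (1*2 - 3)/9 = -7/9 + (2 - 3)/9 = -7/9 + (1/9)*(-1) = -7/9 - 1/9 = -8/9)
U(s)*36 + f(3, -17) = -8/9*36 - 17 = -32 - 17 = -49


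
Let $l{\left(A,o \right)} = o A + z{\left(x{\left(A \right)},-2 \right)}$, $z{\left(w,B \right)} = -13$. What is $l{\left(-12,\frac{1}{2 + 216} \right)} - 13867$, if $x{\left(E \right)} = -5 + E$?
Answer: $- \frac{1512926}{109} \approx -13880.0$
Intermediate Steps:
$l{\left(A,o \right)} = -13 + A o$ ($l{\left(A,o \right)} = o A - 13 = A o - 13 = -13 + A o$)
$l{\left(-12,\frac{1}{2 + 216} \right)} - 13867 = \left(-13 - \frac{12}{2 + 216}\right) - 13867 = \left(-13 - \frac{12}{218}\right) - 13867 = \left(-13 - \frac{6}{109}\right) - 13867 = - \frac{1423}{109} - 13867 = - \frac{1512926}{109}$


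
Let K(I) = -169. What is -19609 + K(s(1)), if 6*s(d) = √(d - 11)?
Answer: -19778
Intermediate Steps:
s(d) = √(-11 + d)/6 (s(d) = √(d - 11)/6 = √(-11 + d)/6)
-19609 + K(s(1)) = -19609 - 169 = -19778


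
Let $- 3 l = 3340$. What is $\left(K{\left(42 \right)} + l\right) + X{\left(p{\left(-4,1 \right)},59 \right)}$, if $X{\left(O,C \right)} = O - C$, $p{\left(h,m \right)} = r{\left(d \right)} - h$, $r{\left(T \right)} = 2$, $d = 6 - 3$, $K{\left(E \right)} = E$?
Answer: $- \frac{3373}{3} \approx -1124.3$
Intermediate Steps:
$l = - \frac{3340}{3}$ ($l = \left(- \frac{1}{3}\right) 3340 = - \frac{3340}{3} \approx -1113.3$)
$d = 3$
$p{\left(h,m \right)} = 2 - h$
$\left(K{\left(42 \right)} + l\right) + X{\left(p{\left(-4,1 \right)},59 \right)} = \left(42 - \frac{3340}{3}\right) + \left(\left(2 - -4\right) - 59\right) = - \frac{3214}{3} + \left(\left(2 + 4\right) - 59\right) = - \frac{3214}{3} + \left(6 - 59\right) = - \frac{3214}{3} - 53 = - \frac{3373}{3}$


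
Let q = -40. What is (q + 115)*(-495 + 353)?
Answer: -10650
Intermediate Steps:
(q + 115)*(-495 + 353) = (-40 + 115)*(-495 + 353) = 75*(-142) = -10650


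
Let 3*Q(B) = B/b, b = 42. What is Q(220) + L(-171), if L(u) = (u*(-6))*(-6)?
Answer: -387718/63 ≈ -6154.3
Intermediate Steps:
Q(B) = B/126 (Q(B) = (B/42)/3 = B/126)
L(u) = 36*u (L(u) = -6*u*(-6) = 36*u)
Q(220) + L(-171) = (1/126)*220 + 36*(-171) = 110/63 - 6156 = -387718/63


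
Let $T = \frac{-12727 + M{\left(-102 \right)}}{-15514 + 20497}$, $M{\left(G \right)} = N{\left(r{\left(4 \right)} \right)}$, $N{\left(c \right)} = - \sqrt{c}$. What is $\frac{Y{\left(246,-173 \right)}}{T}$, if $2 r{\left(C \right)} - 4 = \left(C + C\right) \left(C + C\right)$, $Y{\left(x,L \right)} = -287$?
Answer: $\frac{6067049989}{53992165} - \frac{476707 \sqrt{34}}{53992165} \approx 112.32$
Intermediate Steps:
$r{\left(C \right)} = 2 + 2 C^{2}$ ($r{\left(C \right)} = 2 + \frac{\left(C + C\right) \left(C + C\right)}{2} = 2 + \frac{2 C 2 C}{2} = 2 + \frac{4 C^{2}}{2} = 2 + 2 C^{2}$)
$M{\left(G \right)} = - \sqrt{34}$ ($M{\left(G \right)} = - \sqrt{2 + 2 \cdot 4^{2}} = - \sqrt{2 + 2 \cdot 16} = - \sqrt{2 + 32} = - \sqrt{34}$)
$T = - \frac{1157}{453} - \frac{\sqrt{34}}{4983}$ ($T = \frac{-12727 - \sqrt{34}}{-15514 + 20497} = \frac{-12727 - \sqrt{34}}{4983} = \left(-12727 - \sqrt{34}\right) \frac{1}{4983} = - \frac{1157}{453} - \frac{\sqrt{34}}{4983} \approx -2.5553$)
$\frac{Y{\left(246,-173 \right)}}{T} = - \frac{287}{- \frac{1157}{453} - \frac{\sqrt{34}}{4983}}$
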